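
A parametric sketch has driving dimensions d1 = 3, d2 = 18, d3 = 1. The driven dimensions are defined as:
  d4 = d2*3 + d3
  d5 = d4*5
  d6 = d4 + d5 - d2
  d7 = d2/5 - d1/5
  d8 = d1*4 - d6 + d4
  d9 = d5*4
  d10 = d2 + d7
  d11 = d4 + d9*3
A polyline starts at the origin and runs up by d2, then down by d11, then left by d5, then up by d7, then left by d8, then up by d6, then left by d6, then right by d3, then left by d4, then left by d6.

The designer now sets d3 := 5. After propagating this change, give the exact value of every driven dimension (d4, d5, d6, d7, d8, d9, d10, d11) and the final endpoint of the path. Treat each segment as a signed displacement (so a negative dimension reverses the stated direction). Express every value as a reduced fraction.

d4 = 59
d5 = 295
d6 = 336
d7 = 3
d8 = -265
d9 = 1180
d10 = 21
d11 = 3599
endpoint = (-756, -3242)

Apply edit: d3 := 5
  d4 = d2*3 + d3 = 59
  d5 = d4*5 = 295
  d6 = d4 + d5 - d2 = 336
  d7 = d2/5 - d1/5 = 3
  d8 = d1*4 - d6 + d4 = -265
  d9 = d5*4 = 1180
  d10 = d2 + d7 = 21
  d11 = d4 + d9*3 = 3599
Walk from origin (0, 0):
  seg 1: up by d2 = 18 → (0, 18)
  seg 2: down by d11 = 3599 → (0, -3581)
  seg 3: left by d5 = 295 → (-295, -3581)
  seg 4: up by d7 = 3 → (-295, -3578)
  seg 5: left by d8 = -265 → (-30, -3578)
  seg 6: up by d6 = 336 → (-30, -3242)
  seg 7: left by d6 = 336 → (-366, -3242)
  seg 8: right by d3 = 5 → (-361, -3242)
  seg 9: left by d4 = 59 → (-420, -3242)
  seg 10: left by d6 = 336 → (-756, -3242)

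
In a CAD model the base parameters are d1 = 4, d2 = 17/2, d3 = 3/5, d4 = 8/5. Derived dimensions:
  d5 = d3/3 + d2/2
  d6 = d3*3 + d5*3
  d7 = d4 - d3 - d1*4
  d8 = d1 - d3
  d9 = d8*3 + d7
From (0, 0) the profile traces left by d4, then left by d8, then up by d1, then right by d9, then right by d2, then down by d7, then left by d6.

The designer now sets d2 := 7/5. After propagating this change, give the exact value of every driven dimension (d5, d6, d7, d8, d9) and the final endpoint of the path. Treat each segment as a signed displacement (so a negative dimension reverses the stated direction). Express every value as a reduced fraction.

Apply edit: d2 := 7/5
  d5 = d3/3 + d2/2 = 9/10
  d6 = d3*3 + d5*3 = 9/2
  d7 = d4 - d3 - d1*4 = -15
  d8 = d1 - d3 = 17/5
  d9 = d8*3 + d7 = -24/5
Walk from origin (0, 0):
  seg 1: left by d4 = 8/5 → (-8/5, 0)
  seg 2: left by d8 = 17/5 → (-5, 0)
  seg 3: up by d1 = 4 → (-5, 4)
  seg 4: right by d9 = -24/5 → (-49/5, 4)
  seg 5: right by d2 = 7/5 → (-42/5, 4)
  seg 6: down by d7 = -15 → (-42/5, 19)
  seg 7: left by d6 = 9/2 → (-129/10, 19)

d5 = 9/10
d6 = 9/2
d7 = -15
d8 = 17/5
d9 = -24/5
endpoint = (-129/10, 19)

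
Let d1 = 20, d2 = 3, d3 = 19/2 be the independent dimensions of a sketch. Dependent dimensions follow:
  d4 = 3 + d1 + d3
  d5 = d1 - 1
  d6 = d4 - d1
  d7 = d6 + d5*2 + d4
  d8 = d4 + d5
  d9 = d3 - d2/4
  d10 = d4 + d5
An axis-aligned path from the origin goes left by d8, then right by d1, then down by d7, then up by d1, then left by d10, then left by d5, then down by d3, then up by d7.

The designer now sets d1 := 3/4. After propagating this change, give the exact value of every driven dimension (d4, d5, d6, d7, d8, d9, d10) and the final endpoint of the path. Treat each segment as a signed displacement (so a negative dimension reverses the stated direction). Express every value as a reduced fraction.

Apply edit: d1 := 3/4
  d4 = 3 + d1 + d3 = 53/4
  d5 = d1 - 1 = -1/4
  d6 = d4 - d1 = 25/2
  d7 = d6 + d5*2 + d4 = 101/4
  d8 = d4 + d5 = 13
  d9 = d3 - d2/4 = 35/4
  d10 = d4 + d5 = 13
Walk from origin (0, 0):
  seg 1: left by d8 = 13 → (-13, 0)
  seg 2: right by d1 = 3/4 → (-49/4, 0)
  seg 3: down by d7 = 101/4 → (-49/4, -101/4)
  seg 4: up by d1 = 3/4 → (-49/4, -49/2)
  seg 5: left by d10 = 13 → (-101/4, -49/2)
  seg 6: left by d5 = -1/4 → (-25, -49/2)
  seg 7: down by d3 = 19/2 → (-25, -34)
  seg 8: up by d7 = 101/4 → (-25, -35/4)

d4 = 53/4
d5 = -1/4
d6 = 25/2
d7 = 101/4
d8 = 13
d9 = 35/4
d10 = 13
endpoint = (-25, -35/4)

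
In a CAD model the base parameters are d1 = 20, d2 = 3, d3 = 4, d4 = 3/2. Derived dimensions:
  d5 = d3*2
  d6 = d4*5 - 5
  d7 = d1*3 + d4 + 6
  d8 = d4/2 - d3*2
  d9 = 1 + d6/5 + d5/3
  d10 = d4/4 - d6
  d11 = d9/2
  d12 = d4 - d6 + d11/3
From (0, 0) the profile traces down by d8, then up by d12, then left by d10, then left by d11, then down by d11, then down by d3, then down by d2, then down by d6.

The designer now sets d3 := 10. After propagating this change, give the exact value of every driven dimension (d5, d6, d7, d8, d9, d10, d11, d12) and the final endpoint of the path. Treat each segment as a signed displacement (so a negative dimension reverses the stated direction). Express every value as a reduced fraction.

Apply edit: d3 := 10
  d5 = d3*2 = 20
  d6 = d4*5 - 5 = 5/2
  d7 = d1*3 + d4 + 6 = 135/2
  d8 = d4/2 - d3*2 = -77/4
  d9 = 1 + d6/5 + d5/3 = 49/6
  d10 = d4/4 - d6 = -17/8
  d11 = d9/2 = 49/12
  d12 = d4 - d6 + d11/3 = 13/36
Walk from origin (0, 0):
  seg 1: down by d8 = -77/4 → (0, 77/4)
  seg 2: up by d12 = 13/36 → (0, 353/18)
  seg 3: left by d10 = -17/8 → (17/8, 353/18)
  seg 4: left by d11 = 49/12 → (-47/24, 353/18)
  seg 5: down by d11 = 49/12 → (-47/24, 559/36)
  seg 6: down by d3 = 10 → (-47/24, 199/36)
  seg 7: down by d2 = 3 → (-47/24, 91/36)
  seg 8: down by d6 = 5/2 → (-47/24, 1/36)

d5 = 20
d6 = 5/2
d7 = 135/2
d8 = -77/4
d9 = 49/6
d10 = -17/8
d11 = 49/12
d12 = 13/36
endpoint = (-47/24, 1/36)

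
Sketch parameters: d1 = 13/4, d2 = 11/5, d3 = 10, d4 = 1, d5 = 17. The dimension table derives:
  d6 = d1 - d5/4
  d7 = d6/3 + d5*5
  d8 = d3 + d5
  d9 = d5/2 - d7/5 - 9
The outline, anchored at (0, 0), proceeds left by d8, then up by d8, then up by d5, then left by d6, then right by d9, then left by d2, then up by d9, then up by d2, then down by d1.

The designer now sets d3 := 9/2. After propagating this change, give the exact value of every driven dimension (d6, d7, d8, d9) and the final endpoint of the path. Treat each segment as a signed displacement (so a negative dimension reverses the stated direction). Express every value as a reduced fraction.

d6 = -1
d7 = 254/3
d8 = 43/2
d9 = -523/30
endpoint = (-602/15, 1201/60)

Apply edit: d3 := 9/2
  d6 = d1 - d5/4 = -1
  d7 = d6/3 + d5*5 = 254/3
  d8 = d3 + d5 = 43/2
  d9 = d5/2 - d7/5 - 9 = -523/30
Walk from origin (0, 0):
  seg 1: left by d8 = 43/2 → (-43/2, 0)
  seg 2: up by d8 = 43/2 → (-43/2, 43/2)
  seg 3: up by d5 = 17 → (-43/2, 77/2)
  seg 4: left by d6 = -1 → (-41/2, 77/2)
  seg 5: right by d9 = -523/30 → (-569/15, 77/2)
  seg 6: left by d2 = 11/5 → (-602/15, 77/2)
  seg 7: up by d9 = -523/30 → (-602/15, 316/15)
  seg 8: up by d2 = 11/5 → (-602/15, 349/15)
  seg 9: down by d1 = 13/4 → (-602/15, 1201/60)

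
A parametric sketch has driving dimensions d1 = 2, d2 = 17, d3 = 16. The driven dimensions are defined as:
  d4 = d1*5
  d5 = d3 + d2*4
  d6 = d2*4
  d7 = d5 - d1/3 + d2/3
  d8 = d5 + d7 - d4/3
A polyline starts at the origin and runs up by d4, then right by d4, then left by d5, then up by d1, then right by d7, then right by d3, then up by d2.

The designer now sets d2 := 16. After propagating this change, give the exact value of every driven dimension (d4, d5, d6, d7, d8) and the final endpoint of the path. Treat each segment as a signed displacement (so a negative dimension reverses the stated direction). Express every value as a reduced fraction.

Apply edit: d2 := 16
  d4 = d1*5 = 10
  d5 = d3 + d2*4 = 80
  d6 = d2*4 = 64
  d7 = d5 - d1/3 + d2/3 = 254/3
  d8 = d5 + d7 - d4/3 = 484/3
Walk from origin (0, 0):
  seg 1: up by d4 = 10 → (0, 10)
  seg 2: right by d4 = 10 → (10, 10)
  seg 3: left by d5 = 80 → (-70, 10)
  seg 4: up by d1 = 2 → (-70, 12)
  seg 5: right by d7 = 254/3 → (44/3, 12)
  seg 6: right by d3 = 16 → (92/3, 12)
  seg 7: up by d2 = 16 → (92/3, 28)

d4 = 10
d5 = 80
d6 = 64
d7 = 254/3
d8 = 484/3
endpoint = (92/3, 28)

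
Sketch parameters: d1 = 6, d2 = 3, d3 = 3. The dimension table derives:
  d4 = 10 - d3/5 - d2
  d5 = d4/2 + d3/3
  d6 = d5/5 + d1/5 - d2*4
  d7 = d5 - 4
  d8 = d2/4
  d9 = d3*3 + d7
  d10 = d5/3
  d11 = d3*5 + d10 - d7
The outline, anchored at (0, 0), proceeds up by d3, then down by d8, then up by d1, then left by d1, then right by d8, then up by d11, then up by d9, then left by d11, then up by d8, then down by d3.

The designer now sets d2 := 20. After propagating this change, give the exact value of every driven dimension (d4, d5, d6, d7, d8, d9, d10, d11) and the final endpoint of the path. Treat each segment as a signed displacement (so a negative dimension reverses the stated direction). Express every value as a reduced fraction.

d4 = -53/5
d5 = -43/10
d6 = -3983/50
d7 = -83/10
d8 = 5
d9 = 7/10
d10 = -43/30
d11 = 328/15
endpoint = (-343/15, 857/30)

Apply edit: d2 := 20
  d4 = 10 - d3/5 - d2 = -53/5
  d5 = d4/2 + d3/3 = -43/10
  d6 = d5/5 + d1/5 - d2*4 = -3983/50
  d7 = d5 - 4 = -83/10
  d8 = d2/4 = 5
  d9 = d3*3 + d7 = 7/10
  d10 = d5/3 = -43/30
  d11 = d3*5 + d10 - d7 = 328/15
Walk from origin (0, 0):
  seg 1: up by d3 = 3 → (0, 3)
  seg 2: down by d8 = 5 → (0, -2)
  seg 3: up by d1 = 6 → (0, 4)
  seg 4: left by d1 = 6 → (-6, 4)
  seg 5: right by d8 = 5 → (-1, 4)
  seg 6: up by d11 = 328/15 → (-1, 388/15)
  seg 7: up by d9 = 7/10 → (-1, 797/30)
  seg 8: left by d11 = 328/15 → (-343/15, 797/30)
  seg 9: up by d8 = 5 → (-343/15, 947/30)
  seg 10: down by d3 = 3 → (-343/15, 857/30)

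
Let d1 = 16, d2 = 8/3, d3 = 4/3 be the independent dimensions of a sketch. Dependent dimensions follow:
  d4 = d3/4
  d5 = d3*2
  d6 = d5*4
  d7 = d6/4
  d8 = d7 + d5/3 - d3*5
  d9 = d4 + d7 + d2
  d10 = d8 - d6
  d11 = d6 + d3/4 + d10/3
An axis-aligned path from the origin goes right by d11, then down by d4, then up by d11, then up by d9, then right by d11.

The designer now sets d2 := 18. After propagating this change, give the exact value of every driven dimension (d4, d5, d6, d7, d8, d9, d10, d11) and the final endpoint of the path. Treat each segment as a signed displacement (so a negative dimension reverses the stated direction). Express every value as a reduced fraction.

Apply edit: d2 := 18
  d4 = d3/4 = 1/3
  d5 = d3*2 = 8/3
  d6 = d5*4 = 32/3
  d7 = d6/4 = 8/3
  d8 = d7 + d5/3 - d3*5 = -28/9
  d9 = d4 + d7 + d2 = 21
  d10 = d8 - d6 = -124/9
  d11 = d6 + d3/4 + d10/3 = 173/27
Walk from origin (0, 0):
  seg 1: right by d11 = 173/27 → (173/27, 0)
  seg 2: down by d4 = 1/3 → (173/27, -1/3)
  seg 3: up by d11 = 173/27 → (173/27, 164/27)
  seg 4: up by d9 = 21 → (173/27, 731/27)
  seg 5: right by d11 = 173/27 → (346/27, 731/27)

d4 = 1/3
d5 = 8/3
d6 = 32/3
d7 = 8/3
d8 = -28/9
d9 = 21
d10 = -124/9
d11 = 173/27
endpoint = (346/27, 731/27)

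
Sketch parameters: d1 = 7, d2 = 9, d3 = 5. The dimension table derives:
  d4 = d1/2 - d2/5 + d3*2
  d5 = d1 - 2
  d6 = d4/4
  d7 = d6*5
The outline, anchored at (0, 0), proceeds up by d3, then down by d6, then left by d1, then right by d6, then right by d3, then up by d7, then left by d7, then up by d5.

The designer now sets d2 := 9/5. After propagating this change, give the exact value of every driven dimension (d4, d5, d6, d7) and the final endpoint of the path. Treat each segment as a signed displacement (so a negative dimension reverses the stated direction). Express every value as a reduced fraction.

Apply edit: d2 := 9/5
  d4 = d1/2 - d2/5 + d3*2 = 657/50
  d5 = d1 - 2 = 5
  d6 = d4/4 = 657/200
  d7 = d6*5 = 657/40
Walk from origin (0, 0):
  seg 1: up by d3 = 5 → (0, 5)
  seg 2: down by d6 = 657/200 → (0, 343/200)
  seg 3: left by d1 = 7 → (-7, 343/200)
  seg 4: right by d6 = 657/200 → (-743/200, 343/200)
  seg 5: right by d3 = 5 → (257/200, 343/200)
  seg 6: up by d7 = 657/40 → (257/200, 907/50)
  seg 7: left by d7 = 657/40 → (-757/50, 907/50)
  seg 8: up by d5 = 5 → (-757/50, 1157/50)

d4 = 657/50
d5 = 5
d6 = 657/200
d7 = 657/40
endpoint = (-757/50, 1157/50)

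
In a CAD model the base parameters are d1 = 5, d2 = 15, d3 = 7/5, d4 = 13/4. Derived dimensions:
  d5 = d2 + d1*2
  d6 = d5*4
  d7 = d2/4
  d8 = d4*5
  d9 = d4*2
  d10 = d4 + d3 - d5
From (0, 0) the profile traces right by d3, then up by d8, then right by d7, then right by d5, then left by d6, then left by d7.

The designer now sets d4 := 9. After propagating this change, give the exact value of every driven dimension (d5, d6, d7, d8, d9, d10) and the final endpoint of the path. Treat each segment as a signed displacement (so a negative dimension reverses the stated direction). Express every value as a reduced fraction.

d5 = 25
d6 = 100
d7 = 15/4
d8 = 45
d9 = 18
d10 = -73/5
endpoint = (-368/5, 45)

Apply edit: d4 := 9
  d5 = d2 + d1*2 = 25
  d6 = d5*4 = 100
  d7 = d2/4 = 15/4
  d8 = d4*5 = 45
  d9 = d4*2 = 18
  d10 = d4 + d3 - d5 = -73/5
Walk from origin (0, 0):
  seg 1: right by d3 = 7/5 → (7/5, 0)
  seg 2: up by d8 = 45 → (7/5, 45)
  seg 3: right by d7 = 15/4 → (103/20, 45)
  seg 4: right by d5 = 25 → (603/20, 45)
  seg 5: left by d6 = 100 → (-1397/20, 45)
  seg 6: left by d7 = 15/4 → (-368/5, 45)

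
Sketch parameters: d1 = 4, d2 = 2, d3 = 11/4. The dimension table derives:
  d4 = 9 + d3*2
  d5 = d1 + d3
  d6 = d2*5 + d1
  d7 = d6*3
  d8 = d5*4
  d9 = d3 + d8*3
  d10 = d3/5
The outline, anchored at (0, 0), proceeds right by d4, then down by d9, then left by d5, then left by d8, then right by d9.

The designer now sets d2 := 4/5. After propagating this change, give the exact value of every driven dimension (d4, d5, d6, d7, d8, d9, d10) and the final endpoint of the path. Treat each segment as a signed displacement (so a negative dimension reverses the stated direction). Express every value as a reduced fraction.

Apply edit: d2 := 4/5
  d4 = 9 + d3*2 = 29/2
  d5 = d1 + d3 = 27/4
  d6 = d2*5 + d1 = 8
  d7 = d6*3 = 24
  d8 = d5*4 = 27
  d9 = d3 + d8*3 = 335/4
  d10 = d3/5 = 11/20
Walk from origin (0, 0):
  seg 1: right by d4 = 29/2 → (29/2, 0)
  seg 2: down by d9 = 335/4 → (29/2, -335/4)
  seg 3: left by d5 = 27/4 → (31/4, -335/4)
  seg 4: left by d8 = 27 → (-77/4, -335/4)
  seg 5: right by d9 = 335/4 → (129/2, -335/4)

d4 = 29/2
d5 = 27/4
d6 = 8
d7 = 24
d8 = 27
d9 = 335/4
d10 = 11/20
endpoint = (129/2, -335/4)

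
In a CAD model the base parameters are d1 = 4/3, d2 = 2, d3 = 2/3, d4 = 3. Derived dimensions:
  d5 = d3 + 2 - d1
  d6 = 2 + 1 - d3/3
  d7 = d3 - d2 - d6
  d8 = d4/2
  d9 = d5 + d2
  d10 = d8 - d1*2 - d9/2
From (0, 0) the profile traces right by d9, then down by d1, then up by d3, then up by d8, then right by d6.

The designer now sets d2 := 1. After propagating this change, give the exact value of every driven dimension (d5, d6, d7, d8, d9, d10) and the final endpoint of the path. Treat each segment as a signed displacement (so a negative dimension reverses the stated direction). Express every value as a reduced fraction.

Apply edit: d2 := 1
  d5 = d3 + 2 - d1 = 4/3
  d6 = 2 + 1 - d3/3 = 25/9
  d7 = d3 - d2 - d6 = -28/9
  d8 = d4/2 = 3/2
  d9 = d5 + d2 = 7/3
  d10 = d8 - d1*2 - d9/2 = -7/3
Walk from origin (0, 0):
  seg 1: right by d9 = 7/3 → (7/3, 0)
  seg 2: down by d1 = 4/3 → (7/3, -4/3)
  seg 3: up by d3 = 2/3 → (7/3, -2/3)
  seg 4: up by d8 = 3/2 → (7/3, 5/6)
  seg 5: right by d6 = 25/9 → (46/9, 5/6)

d5 = 4/3
d6 = 25/9
d7 = -28/9
d8 = 3/2
d9 = 7/3
d10 = -7/3
endpoint = (46/9, 5/6)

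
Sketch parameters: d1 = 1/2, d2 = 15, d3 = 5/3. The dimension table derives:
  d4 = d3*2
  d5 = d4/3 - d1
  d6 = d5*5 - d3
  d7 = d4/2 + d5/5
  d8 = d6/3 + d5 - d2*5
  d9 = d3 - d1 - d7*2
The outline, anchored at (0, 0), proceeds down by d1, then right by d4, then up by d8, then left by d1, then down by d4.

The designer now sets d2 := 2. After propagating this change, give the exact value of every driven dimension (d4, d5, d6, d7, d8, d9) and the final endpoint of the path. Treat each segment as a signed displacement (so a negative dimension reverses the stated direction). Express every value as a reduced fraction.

Apply edit: d2 := 2
  d4 = d3*2 = 10/3
  d5 = d4/3 - d1 = 11/18
  d6 = d5*5 - d3 = 25/18
  d7 = d4/2 + d5/5 = 161/90
  d8 = d6/3 + d5 - d2*5 = -241/27
  d9 = d3 - d1 - d7*2 = -217/90
Walk from origin (0, 0):
  seg 1: down by d1 = 1/2 → (0, -1/2)
  seg 2: right by d4 = 10/3 → (10/3, -1/2)
  seg 3: up by d8 = -241/27 → (10/3, -509/54)
  seg 4: left by d1 = 1/2 → (17/6, -509/54)
  seg 5: down by d4 = 10/3 → (17/6, -689/54)

d4 = 10/3
d5 = 11/18
d6 = 25/18
d7 = 161/90
d8 = -241/27
d9 = -217/90
endpoint = (17/6, -689/54)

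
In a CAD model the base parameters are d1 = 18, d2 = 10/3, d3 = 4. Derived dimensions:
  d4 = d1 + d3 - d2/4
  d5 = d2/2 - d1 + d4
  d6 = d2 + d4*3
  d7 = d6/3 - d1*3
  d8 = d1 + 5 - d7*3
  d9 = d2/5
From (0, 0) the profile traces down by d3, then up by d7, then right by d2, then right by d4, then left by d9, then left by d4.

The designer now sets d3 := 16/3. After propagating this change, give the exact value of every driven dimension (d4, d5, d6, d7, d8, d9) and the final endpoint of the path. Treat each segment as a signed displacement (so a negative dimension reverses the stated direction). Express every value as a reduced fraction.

Apply edit: d3 := 16/3
  d4 = d1 + d3 - d2/4 = 45/2
  d5 = d2/2 - d1 + d4 = 37/6
  d6 = d2 + d4*3 = 425/6
  d7 = d6/3 - d1*3 = -547/18
  d8 = d1 + 5 - d7*3 = 685/6
  d9 = d2/5 = 2/3
Walk from origin (0, 0):
  seg 1: down by d3 = 16/3 → (0, -16/3)
  seg 2: up by d7 = -547/18 → (0, -643/18)
  seg 3: right by d2 = 10/3 → (10/3, -643/18)
  seg 4: right by d4 = 45/2 → (155/6, -643/18)
  seg 5: left by d9 = 2/3 → (151/6, -643/18)
  seg 6: left by d4 = 45/2 → (8/3, -643/18)

d4 = 45/2
d5 = 37/6
d6 = 425/6
d7 = -547/18
d8 = 685/6
d9 = 2/3
endpoint = (8/3, -643/18)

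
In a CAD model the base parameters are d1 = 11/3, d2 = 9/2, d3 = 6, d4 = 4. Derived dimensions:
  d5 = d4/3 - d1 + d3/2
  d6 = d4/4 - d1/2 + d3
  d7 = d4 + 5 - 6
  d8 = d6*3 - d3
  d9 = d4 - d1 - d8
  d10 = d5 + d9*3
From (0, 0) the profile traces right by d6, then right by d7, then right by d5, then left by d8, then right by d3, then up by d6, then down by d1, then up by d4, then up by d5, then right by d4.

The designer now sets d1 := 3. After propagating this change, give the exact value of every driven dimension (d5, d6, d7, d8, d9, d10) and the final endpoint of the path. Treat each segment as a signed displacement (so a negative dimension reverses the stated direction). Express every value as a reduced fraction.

Apply edit: d1 := 3
  d5 = d4/3 - d1 + d3/2 = 4/3
  d6 = d4/4 - d1/2 + d3 = 11/2
  d7 = d4 + 5 - 6 = 3
  d8 = d6*3 - d3 = 21/2
  d9 = d4 - d1 - d8 = -19/2
  d10 = d5 + d9*3 = -163/6
Walk from origin (0, 0):
  seg 1: right by d6 = 11/2 → (11/2, 0)
  seg 2: right by d7 = 3 → (17/2, 0)
  seg 3: right by d5 = 4/3 → (59/6, 0)
  seg 4: left by d8 = 21/2 → (-2/3, 0)
  seg 5: right by d3 = 6 → (16/3, 0)
  seg 6: up by d6 = 11/2 → (16/3, 11/2)
  seg 7: down by d1 = 3 → (16/3, 5/2)
  seg 8: up by d4 = 4 → (16/3, 13/2)
  seg 9: up by d5 = 4/3 → (16/3, 47/6)
  seg 10: right by d4 = 4 → (28/3, 47/6)

d5 = 4/3
d6 = 11/2
d7 = 3
d8 = 21/2
d9 = -19/2
d10 = -163/6
endpoint = (28/3, 47/6)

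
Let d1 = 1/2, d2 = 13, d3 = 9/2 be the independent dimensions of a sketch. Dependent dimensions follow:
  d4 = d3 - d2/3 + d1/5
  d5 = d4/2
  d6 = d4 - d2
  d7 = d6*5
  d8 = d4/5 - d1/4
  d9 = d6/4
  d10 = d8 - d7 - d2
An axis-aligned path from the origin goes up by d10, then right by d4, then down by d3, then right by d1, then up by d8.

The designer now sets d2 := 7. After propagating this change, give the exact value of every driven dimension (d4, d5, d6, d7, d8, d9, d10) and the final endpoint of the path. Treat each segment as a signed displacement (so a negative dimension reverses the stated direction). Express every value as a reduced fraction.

d4 = 34/15
d5 = 17/15
d6 = -71/15
d7 = -71/3
d8 = 197/600
d9 = -71/60
d10 = 3399/200
endpoint = (83/30, 3847/300)

Apply edit: d2 := 7
  d4 = d3 - d2/3 + d1/5 = 34/15
  d5 = d4/2 = 17/15
  d6 = d4 - d2 = -71/15
  d7 = d6*5 = -71/3
  d8 = d4/5 - d1/4 = 197/600
  d9 = d6/4 = -71/60
  d10 = d8 - d7 - d2 = 3399/200
Walk from origin (0, 0):
  seg 1: up by d10 = 3399/200 → (0, 3399/200)
  seg 2: right by d4 = 34/15 → (34/15, 3399/200)
  seg 3: down by d3 = 9/2 → (34/15, 2499/200)
  seg 4: right by d1 = 1/2 → (83/30, 2499/200)
  seg 5: up by d8 = 197/600 → (83/30, 3847/300)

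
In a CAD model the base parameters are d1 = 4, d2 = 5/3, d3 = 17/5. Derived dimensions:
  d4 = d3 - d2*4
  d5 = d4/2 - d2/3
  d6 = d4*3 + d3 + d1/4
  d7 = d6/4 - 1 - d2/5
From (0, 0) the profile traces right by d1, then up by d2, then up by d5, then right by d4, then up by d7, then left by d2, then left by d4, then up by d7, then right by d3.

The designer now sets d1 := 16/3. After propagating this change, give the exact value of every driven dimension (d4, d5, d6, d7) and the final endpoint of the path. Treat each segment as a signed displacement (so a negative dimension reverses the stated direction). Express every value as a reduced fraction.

d4 = -49/15
d5 = -197/90
d6 = -76/15
d7 = -13/5
endpoint = (106/15, -103/18)

Apply edit: d1 := 16/3
  d4 = d3 - d2*4 = -49/15
  d5 = d4/2 - d2/3 = -197/90
  d6 = d4*3 + d3 + d1/4 = -76/15
  d7 = d6/4 - 1 - d2/5 = -13/5
Walk from origin (0, 0):
  seg 1: right by d1 = 16/3 → (16/3, 0)
  seg 2: up by d2 = 5/3 → (16/3, 5/3)
  seg 3: up by d5 = -197/90 → (16/3, -47/90)
  seg 4: right by d4 = -49/15 → (31/15, -47/90)
  seg 5: up by d7 = -13/5 → (31/15, -281/90)
  seg 6: left by d2 = 5/3 → (2/5, -281/90)
  seg 7: left by d4 = -49/15 → (11/3, -281/90)
  seg 8: up by d7 = -13/5 → (11/3, -103/18)
  seg 9: right by d3 = 17/5 → (106/15, -103/18)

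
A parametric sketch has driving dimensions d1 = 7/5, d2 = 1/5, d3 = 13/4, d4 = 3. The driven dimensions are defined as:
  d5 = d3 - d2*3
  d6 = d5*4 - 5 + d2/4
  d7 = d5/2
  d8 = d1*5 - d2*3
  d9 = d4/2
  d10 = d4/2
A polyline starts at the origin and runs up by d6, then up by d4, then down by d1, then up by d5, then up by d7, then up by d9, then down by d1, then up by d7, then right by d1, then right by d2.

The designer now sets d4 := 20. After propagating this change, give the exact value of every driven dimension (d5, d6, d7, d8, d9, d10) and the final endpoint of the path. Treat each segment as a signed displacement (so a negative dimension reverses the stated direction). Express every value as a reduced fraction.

Apply edit: d4 := 20
  d5 = d3 - d2*3 = 53/20
  d6 = d5*4 - 5 + d2/4 = 113/20
  d7 = d5/2 = 53/40
  d8 = d1*5 - d2*3 = 32/5
  d9 = d4/2 = 10
  d10 = d4/2 = 10
Walk from origin (0, 0):
  seg 1: up by d6 = 113/20 → (0, 113/20)
  seg 2: up by d4 = 20 → (0, 513/20)
  seg 3: down by d1 = 7/5 → (0, 97/4)
  seg 4: up by d5 = 53/20 → (0, 269/10)
  seg 5: up by d7 = 53/40 → (0, 1129/40)
  seg 6: up by d9 = 10 → (0, 1529/40)
  seg 7: down by d1 = 7/5 → (0, 1473/40)
  seg 8: up by d7 = 53/40 → (0, 763/20)
  seg 9: right by d1 = 7/5 → (7/5, 763/20)
  seg 10: right by d2 = 1/5 → (8/5, 763/20)

d5 = 53/20
d6 = 113/20
d7 = 53/40
d8 = 32/5
d9 = 10
d10 = 10
endpoint = (8/5, 763/20)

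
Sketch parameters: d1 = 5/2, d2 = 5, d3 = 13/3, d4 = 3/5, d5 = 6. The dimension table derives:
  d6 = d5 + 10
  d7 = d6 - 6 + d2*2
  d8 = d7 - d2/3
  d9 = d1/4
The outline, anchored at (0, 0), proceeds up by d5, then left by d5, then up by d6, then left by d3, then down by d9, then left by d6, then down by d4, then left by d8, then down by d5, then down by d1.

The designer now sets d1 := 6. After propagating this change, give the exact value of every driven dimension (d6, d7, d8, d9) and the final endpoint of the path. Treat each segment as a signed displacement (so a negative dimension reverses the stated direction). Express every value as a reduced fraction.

d6 = 16
d7 = 20
d8 = 55/3
d9 = 3/2
endpoint = (-134/3, 79/10)

Apply edit: d1 := 6
  d6 = d5 + 10 = 16
  d7 = d6 - 6 + d2*2 = 20
  d8 = d7 - d2/3 = 55/3
  d9 = d1/4 = 3/2
Walk from origin (0, 0):
  seg 1: up by d5 = 6 → (0, 6)
  seg 2: left by d5 = 6 → (-6, 6)
  seg 3: up by d6 = 16 → (-6, 22)
  seg 4: left by d3 = 13/3 → (-31/3, 22)
  seg 5: down by d9 = 3/2 → (-31/3, 41/2)
  seg 6: left by d6 = 16 → (-79/3, 41/2)
  seg 7: down by d4 = 3/5 → (-79/3, 199/10)
  seg 8: left by d8 = 55/3 → (-134/3, 199/10)
  seg 9: down by d5 = 6 → (-134/3, 139/10)
  seg 10: down by d1 = 6 → (-134/3, 79/10)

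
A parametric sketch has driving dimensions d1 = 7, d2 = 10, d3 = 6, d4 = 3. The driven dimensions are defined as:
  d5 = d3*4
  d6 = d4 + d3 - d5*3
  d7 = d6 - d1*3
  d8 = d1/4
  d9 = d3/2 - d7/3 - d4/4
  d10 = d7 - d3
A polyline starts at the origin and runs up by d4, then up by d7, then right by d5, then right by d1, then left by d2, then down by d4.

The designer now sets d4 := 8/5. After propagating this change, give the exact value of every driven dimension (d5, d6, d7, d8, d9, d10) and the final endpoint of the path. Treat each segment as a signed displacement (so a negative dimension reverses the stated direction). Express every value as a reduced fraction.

d5 = 24
d6 = -322/5
d7 = -427/5
d8 = 7/4
d9 = 466/15
d10 = -457/5
endpoint = (21, -427/5)

Apply edit: d4 := 8/5
  d5 = d3*4 = 24
  d6 = d4 + d3 - d5*3 = -322/5
  d7 = d6 - d1*3 = -427/5
  d8 = d1/4 = 7/4
  d9 = d3/2 - d7/3 - d4/4 = 466/15
  d10 = d7 - d3 = -457/5
Walk from origin (0, 0):
  seg 1: up by d4 = 8/5 → (0, 8/5)
  seg 2: up by d7 = -427/5 → (0, -419/5)
  seg 3: right by d5 = 24 → (24, -419/5)
  seg 4: right by d1 = 7 → (31, -419/5)
  seg 5: left by d2 = 10 → (21, -419/5)
  seg 6: down by d4 = 8/5 → (21, -427/5)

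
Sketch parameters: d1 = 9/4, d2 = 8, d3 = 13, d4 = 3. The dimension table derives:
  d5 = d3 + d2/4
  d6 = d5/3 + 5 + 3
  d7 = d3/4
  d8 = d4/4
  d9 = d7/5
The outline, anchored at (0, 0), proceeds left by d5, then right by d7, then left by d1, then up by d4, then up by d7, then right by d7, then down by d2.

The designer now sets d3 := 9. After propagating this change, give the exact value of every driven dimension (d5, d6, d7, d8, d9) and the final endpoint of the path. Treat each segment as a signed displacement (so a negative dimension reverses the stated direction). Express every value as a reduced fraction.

d5 = 11
d6 = 35/3
d7 = 9/4
d8 = 3/4
d9 = 9/20
endpoint = (-35/4, -11/4)

Apply edit: d3 := 9
  d5 = d3 + d2/4 = 11
  d6 = d5/3 + 5 + 3 = 35/3
  d7 = d3/4 = 9/4
  d8 = d4/4 = 3/4
  d9 = d7/5 = 9/20
Walk from origin (0, 0):
  seg 1: left by d5 = 11 → (-11, 0)
  seg 2: right by d7 = 9/4 → (-35/4, 0)
  seg 3: left by d1 = 9/4 → (-11, 0)
  seg 4: up by d4 = 3 → (-11, 3)
  seg 5: up by d7 = 9/4 → (-11, 21/4)
  seg 6: right by d7 = 9/4 → (-35/4, 21/4)
  seg 7: down by d2 = 8 → (-35/4, -11/4)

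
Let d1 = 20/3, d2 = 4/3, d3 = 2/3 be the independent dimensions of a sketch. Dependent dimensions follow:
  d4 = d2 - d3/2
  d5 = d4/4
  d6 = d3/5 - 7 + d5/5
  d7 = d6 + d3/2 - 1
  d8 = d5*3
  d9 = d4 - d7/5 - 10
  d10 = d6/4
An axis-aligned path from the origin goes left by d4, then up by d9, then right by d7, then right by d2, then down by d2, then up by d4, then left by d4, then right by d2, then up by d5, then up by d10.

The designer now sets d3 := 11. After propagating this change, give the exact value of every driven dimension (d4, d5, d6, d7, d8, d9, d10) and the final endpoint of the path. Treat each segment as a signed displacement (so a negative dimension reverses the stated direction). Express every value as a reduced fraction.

Apply edit: d3 := 11
  d4 = d2 - d3/2 = -25/6
  d5 = d4/4 = -25/24
  d6 = d3/5 - 7 + d5/5 = -601/120
  d7 = d6 + d3/2 - 1 = -61/120
  d8 = d5*3 = -25/8
  d9 = d4 - d7/5 - 10 = -2813/200
  d10 = d6/4 = -601/480
Walk from origin (0, 0):
  seg 1: left by d4 = -25/6 → (25/6, 0)
  seg 2: up by d9 = -2813/200 → (25/6, -2813/200)
  seg 3: right by d7 = -61/120 → (439/120, -2813/200)
  seg 4: right by d2 = 4/3 → (599/120, -2813/200)
  seg 5: down by d2 = 4/3 → (599/120, -9239/600)
  seg 6: up by d4 = -25/6 → (599/120, -3913/200)
  seg 7: left by d4 = -25/6 → (1099/120, -3913/200)
  seg 8: right by d2 = 4/3 → (1259/120, -3913/200)
  seg 9: up by d5 = -25/24 → (1259/120, -3091/150)
  seg 10: up by d10 = -601/480 → (1259/120, -17487/800)

d4 = -25/6
d5 = -25/24
d6 = -601/120
d7 = -61/120
d8 = -25/8
d9 = -2813/200
d10 = -601/480
endpoint = (1259/120, -17487/800)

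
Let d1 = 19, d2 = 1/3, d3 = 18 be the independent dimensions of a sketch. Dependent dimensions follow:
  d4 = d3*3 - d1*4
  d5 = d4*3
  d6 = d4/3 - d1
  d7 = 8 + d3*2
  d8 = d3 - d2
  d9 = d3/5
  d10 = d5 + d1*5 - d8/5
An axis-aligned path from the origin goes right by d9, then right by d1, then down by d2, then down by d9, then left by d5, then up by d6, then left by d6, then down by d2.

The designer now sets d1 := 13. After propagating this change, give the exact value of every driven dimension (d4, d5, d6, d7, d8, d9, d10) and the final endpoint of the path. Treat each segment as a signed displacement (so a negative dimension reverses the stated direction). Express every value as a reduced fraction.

d4 = 2
d5 = 6
d6 = -37/3
d7 = 44
d8 = 53/3
d9 = 18/5
d10 = 1012/15
endpoint = (344/15, -83/5)

Apply edit: d1 := 13
  d4 = d3*3 - d1*4 = 2
  d5 = d4*3 = 6
  d6 = d4/3 - d1 = -37/3
  d7 = 8 + d3*2 = 44
  d8 = d3 - d2 = 53/3
  d9 = d3/5 = 18/5
  d10 = d5 + d1*5 - d8/5 = 1012/15
Walk from origin (0, 0):
  seg 1: right by d9 = 18/5 → (18/5, 0)
  seg 2: right by d1 = 13 → (83/5, 0)
  seg 3: down by d2 = 1/3 → (83/5, -1/3)
  seg 4: down by d9 = 18/5 → (83/5, -59/15)
  seg 5: left by d5 = 6 → (53/5, -59/15)
  seg 6: up by d6 = -37/3 → (53/5, -244/15)
  seg 7: left by d6 = -37/3 → (344/15, -244/15)
  seg 8: down by d2 = 1/3 → (344/15, -83/5)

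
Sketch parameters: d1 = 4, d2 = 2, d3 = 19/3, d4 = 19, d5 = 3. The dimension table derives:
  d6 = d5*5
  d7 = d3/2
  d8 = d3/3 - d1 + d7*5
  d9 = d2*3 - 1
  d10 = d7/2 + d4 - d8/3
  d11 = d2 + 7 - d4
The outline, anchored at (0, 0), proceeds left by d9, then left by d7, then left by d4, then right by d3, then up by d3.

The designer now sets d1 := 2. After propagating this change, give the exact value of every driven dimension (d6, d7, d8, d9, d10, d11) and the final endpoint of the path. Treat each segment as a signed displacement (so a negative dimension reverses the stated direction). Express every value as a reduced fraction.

d6 = 15
d7 = 19/6
d8 = 287/18
d9 = 5
d10 = 1649/108
d11 = -10
endpoint = (-125/6, 19/3)

Apply edit: d1 := 2
  d6 = d5*5 = 15
  d7 = d3/2 = 19/6
  d8 = d3/3 - d1 + d7*5 = 287/18
  d9 = d2*3 - 1 = 5
  d10 = d7/2 + d4 - d8/3 = 1649/108
  d11 = d2 + 7 - d4 = -10
Walk from origin (0, 0):
  seg 1: left by d9 = 5 → (-5, 0)
  seg 2: left by d7 = 19/6 → (-49/6, 0)
  seg 3: left by d4 = 19 → (-163/6, 0)
  seg 4: right by d3 = 19/3 → (-125/6, 0)
  seg 5: up by d3 = 19/3 → (-125/6, 19/3)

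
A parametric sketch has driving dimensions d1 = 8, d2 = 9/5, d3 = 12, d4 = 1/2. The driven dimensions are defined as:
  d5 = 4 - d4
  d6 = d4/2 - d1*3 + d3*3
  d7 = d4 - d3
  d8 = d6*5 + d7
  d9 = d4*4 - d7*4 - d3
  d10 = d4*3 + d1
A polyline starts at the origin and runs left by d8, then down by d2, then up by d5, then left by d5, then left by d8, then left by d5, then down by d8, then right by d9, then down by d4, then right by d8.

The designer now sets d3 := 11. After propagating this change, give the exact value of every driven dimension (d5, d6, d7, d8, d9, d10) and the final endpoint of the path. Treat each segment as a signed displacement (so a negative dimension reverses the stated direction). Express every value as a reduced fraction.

d5 = 7/2
d6 = 37/4
d7 = -21/2
d8 = 143/4
d9 = 33
d10 = 19/2
endpoint = (-39/4, -691/20)

Apply edit: d3 := 11
  d5 = 4 - d4 = 7/2
  d6 = d4/2 - d1*3 + d3*3 = 37/4
  d7 = d4 - d3 = -21/2
  d8 = d6*5 + d7 = 143/4
  d9 = d4*4 - d7*4 - d3 = 33
  d10 = d4*3 + d1 = 19/2
Walk from origin (0, 0):
  seg 1: left by d8 = 143/4 → (-143/4, 0)
  seg 2: down by d2 = 9/5 → (-143/4, -9/5)
  seg 3: up by d5 = 7/2 → (-143/4, 17/10)
  seg 4: left by d5 = 7/2 → (-157/4, 17/10)
  seg 5: left by d8 = 143/4 → (-75, 17/10)
  seg 6: left by d5 = 7/2 → (-157/2, 17/10)
  seg 7: down by d8 = 143/4 → (-157/2, -681/20)
  seg 8: right by d9 = 33 → (-91/2, -681/20)
  seg 9: down by d4 = 1/2 → (-91/2, -691/20)
  seg 10: right by d8 = 143/4 → (-39/4, -691/20)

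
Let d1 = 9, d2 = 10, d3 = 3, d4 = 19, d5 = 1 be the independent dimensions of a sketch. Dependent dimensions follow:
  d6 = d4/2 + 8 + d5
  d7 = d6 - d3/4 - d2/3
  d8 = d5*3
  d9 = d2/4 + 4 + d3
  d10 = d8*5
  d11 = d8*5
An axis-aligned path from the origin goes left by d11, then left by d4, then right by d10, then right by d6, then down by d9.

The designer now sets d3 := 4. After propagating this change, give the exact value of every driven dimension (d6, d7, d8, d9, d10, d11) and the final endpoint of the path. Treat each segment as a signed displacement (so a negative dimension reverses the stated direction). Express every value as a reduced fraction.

d6 = 37/2
d7 = 85/6
d8 = 3
d9 = 21/2
d10 = 15
d11 = 15
endpoint = (-1/2, -21/2)

Apply edit: d3 := 4
  d6 = d4/2 + 8 + d5 = 37/2
  d7 = d6 - d3/4 - d2/3 = 85/6
  d8 = d5*3 = 3
  d9 = d2/4 + 4 + d3 = 21/2
  d10 = d8*5 = 15
  d11 = d8*5 = 15
Walk from origin (0, 0):
  seg 1: left by d11 = 15 → (-15, 0)
  seg 2: left by d4 = 19 → (-34, 0)
  seg 3: right by d10 = 15 → (-19, 0)
  seg 4: right by d6 = 37/2 → (-1/2, 0)
  seg 5: down by d9 = 21/2 → (-1/2, -21/2)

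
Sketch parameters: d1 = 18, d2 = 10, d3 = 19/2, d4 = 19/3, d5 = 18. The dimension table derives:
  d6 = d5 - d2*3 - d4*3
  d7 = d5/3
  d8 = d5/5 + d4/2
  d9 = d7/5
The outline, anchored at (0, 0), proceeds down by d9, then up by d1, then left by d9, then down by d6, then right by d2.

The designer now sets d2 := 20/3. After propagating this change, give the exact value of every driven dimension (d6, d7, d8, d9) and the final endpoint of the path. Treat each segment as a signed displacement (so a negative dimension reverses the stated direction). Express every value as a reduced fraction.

Apply edit: d2 := 20/3
  d6 = d5 - d2*3 - d4*3 = -21
  d7 = d5/3 = 6
  d8 = d5/5 + d4/2 = 203/30
  d9 = d7/5 = 6/5
Walk from origin (0, 0):
  seg 1: down by d9 = 6/5 → (0, -6/5)
  seg 2: up by d1 = 18 → (0, 84/5)
  seg 3: left by d9 = 6/5 → (-6/5, 84/5)
  seg 4: down by d6 = -21 → (-6/5, 189/5)
  seg 5: right by d2 = 20/3 → (82/15, 189/5)

d6 = -21
d7 = 6
d8 = 203/30
d9 = 6/5
endpoint = (82/15, 189/5)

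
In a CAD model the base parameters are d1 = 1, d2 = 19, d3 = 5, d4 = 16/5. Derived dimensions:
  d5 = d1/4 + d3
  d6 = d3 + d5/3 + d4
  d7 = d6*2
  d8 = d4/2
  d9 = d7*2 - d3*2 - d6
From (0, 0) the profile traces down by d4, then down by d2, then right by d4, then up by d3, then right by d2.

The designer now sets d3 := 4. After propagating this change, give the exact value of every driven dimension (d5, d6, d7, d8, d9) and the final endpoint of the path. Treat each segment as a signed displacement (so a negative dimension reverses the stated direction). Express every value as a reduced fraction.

d5 = 17/4
d6 = 517/60
d7 = 517/30
d8 = 8/5
d9 = 357/20
endpoint = (111/5, -91/5)

Apply edit: d3 := 4
  d5 = d1/4 + d3 = 17/4
  d6 = d3 + d5/3 + d4 = 517/60
  d7 = d6*2 = 517/30
  d8 = d4/2 = 8/5
  d9 = d7*2 - d3*2 - d6 = 357/20
Walk from origin (0, 0):
  seg 1: down by d4 = 16/5 → (0, -16/5)
  seg 2: down by d2 = 19 → (0, -111/5)
  seg 3: right by d4 = 16/5 → (16/5, -111/5)
  seg 4: up by d3 = 4 → (16/5, -91/5)
  seg 5: right by d2 = 19 → (111/5, -91/5)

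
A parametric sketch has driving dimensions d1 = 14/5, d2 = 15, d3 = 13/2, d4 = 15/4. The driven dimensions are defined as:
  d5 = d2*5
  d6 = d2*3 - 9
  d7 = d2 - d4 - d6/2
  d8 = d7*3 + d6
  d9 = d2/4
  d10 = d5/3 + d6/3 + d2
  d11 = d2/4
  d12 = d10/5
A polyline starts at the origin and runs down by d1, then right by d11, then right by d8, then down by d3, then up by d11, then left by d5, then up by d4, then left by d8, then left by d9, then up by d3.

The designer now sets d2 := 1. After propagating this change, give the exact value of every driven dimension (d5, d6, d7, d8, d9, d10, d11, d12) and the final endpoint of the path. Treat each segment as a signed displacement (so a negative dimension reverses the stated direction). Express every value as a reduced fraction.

d5 = 5
d6 = -6
d7 = 1/4
d8 = -21/4
d9 = 1/4
d10 = 2/3
d11 = 1/4
d12 = 2/15
endpoint = (-5, 6/5)

Apply edit: d2 := 1
  d5 = d2*5 = 5
  d6 = d2*3 - 9 = -6
  d7 = d2 - d4 - d6/2 = 1/4
  d8 = d7*3 + d6 = -21/4
  d9 = d2/4 = 1/4
  d10 = d5/3 + d6/3 + d2 = 2/3
  d11 = d2/4 = 1/4
  d12 = d10/5 = 2/15
Walk from origin (0, 0):
  seg 1: down by d1 = 14/5 → (0, -14/5)
  seg 2: right by d11 = 1/4 → (1/4, -14/5)
  seg 3: right by d8 = -21/4 → (-5, -14/5)
  seg 4: down by d3 = 13/2 → (-5, -93/10)
  seg 5: up by d11 = 1/4 → (-5, -181/20)
  seg 6: left by d5 = 5 → (-10, -181/20)
  seg 7: up by d4 = 15/4 → (-10, -53/10)
  seg 8: left by d8 = -21/4 → (-19/4, -53/10)
  seg 9: left by d9 = 1/4 → (-5, -53/10)
  seg 10: up by d3 = 13/2 → (-5, 6/5)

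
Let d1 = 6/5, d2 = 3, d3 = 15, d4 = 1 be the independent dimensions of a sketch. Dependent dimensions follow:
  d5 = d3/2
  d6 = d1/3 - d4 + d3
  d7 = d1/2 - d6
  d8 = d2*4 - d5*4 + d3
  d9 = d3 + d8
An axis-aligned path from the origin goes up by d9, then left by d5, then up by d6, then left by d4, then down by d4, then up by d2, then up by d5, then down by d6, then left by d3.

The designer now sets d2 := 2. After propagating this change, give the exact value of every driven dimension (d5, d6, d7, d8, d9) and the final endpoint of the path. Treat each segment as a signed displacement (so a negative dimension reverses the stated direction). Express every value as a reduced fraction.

Apply edit: d2 := 2
  d5 = d3/2 = 15/2
  d6 = d1/3 - d4 + d3 = 72/5
  d7 = d1/2 - d6 = -69/5
  d8 = d2*4 - d5*4 + d3 = -7
  d9 = d3 + d8 = 8
Walk from origin (0, 0):
  seg 1: up by d9 = 8 → (0, 8)
  seg 2: left by d5 = 15/2 → (-15/2, 8)
  seg 3: up by d6 = 72/5 → (-15/2, 112/5)
  seg 4: left by d4 = 1 → (-17/2, 112/5)
  seg 5: down by d4 = 1 → (-17/2, 107/5)
  seg 6: up by d2 = 2 → (-17/2, 117/5)
  seg 7: up by d5 = 15/2 → (-17/2, 309/10)
  seg 8: down by d6 = 72/5 → (-17/2, 33/2)
  seg 9: left by d3 = 15 → (-47/2, 33/2)

d5 = 15/2
d6 = 72/5
d7 = -69/5
d8 = -7
d9 = 8
endpoint = (-47/2, 33/2)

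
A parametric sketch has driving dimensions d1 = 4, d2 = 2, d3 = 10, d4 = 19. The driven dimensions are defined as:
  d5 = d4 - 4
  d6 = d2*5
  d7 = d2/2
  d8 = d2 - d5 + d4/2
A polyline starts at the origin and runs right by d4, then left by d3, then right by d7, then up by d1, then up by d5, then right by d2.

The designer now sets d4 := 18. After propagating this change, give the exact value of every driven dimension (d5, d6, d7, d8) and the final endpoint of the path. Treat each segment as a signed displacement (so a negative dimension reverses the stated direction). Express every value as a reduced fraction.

d5 = 14
d6 = 10
d7 = 1
d8 = -3
endpoint = (11, 18)

Apply edit: d4 := 18
  d5 = d4 - 4 = 14
  d6 = d2*5 = 10
  d7 = d2/2 = 1
  d8 = d2 - d5 + d4/2 = -3
Walk from origin (0, 0):
  seg 1: right by d4 = 18 → (18, 0)
  seg 2: left by d3 = 10 → (8, 0)
  seg 3: right by d7 = 1 → (9, 0)
  seg 4: up by d1 = 4 → (9, 4)
  seg 5: up by d5 = 14 → (9, 18)
  seg 6: right by d2 = 2 → (11, 18)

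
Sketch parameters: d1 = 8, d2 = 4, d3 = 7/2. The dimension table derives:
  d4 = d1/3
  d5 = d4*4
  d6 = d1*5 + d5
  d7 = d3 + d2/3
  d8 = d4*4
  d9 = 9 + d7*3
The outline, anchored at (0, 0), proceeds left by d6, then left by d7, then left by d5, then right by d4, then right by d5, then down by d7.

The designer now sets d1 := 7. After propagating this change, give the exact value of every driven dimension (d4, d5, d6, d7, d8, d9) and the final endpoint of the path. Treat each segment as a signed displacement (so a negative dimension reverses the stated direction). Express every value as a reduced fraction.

Apply edit: d1 := 7
  d4 = d1/3 = 7/3
  d5 = d4*4 = 28/3
  d6 = d1*5 + d5 = 133/3
  d7 = d3 + d2/3 = 29/6
  d8 = d4*4 = 28/3
  d9 = 9 + d7*3 = 47/2
Walk from origin (0, 0):
  seg 1: left by d6 = 133/3 → (-133/3, 0)
  seg 2: left by d7 = 29/6 → (-295/6, 0)
  seg 3: left by d5 = 28/3 → (-117/2, 0)
  seg 4: right by d4 = 7/3 → (-337/6, 0)
  seg 5: right by d5 = 28/3 → (-281/6, 0)
  seg 6: down by d7 = 29/6 → (-281/6, -29/6)

d4 = 7/3
d5 = 28/3
d6 = 133/3
d7 = 29/6
d8 = 28/3
d9 = 47/2
endpoint = (-281/6, -29/6)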